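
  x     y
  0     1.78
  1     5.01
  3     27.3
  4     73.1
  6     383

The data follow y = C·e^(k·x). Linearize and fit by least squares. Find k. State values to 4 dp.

k = 0.8917

Taking logs, ln y = k·x + ln C, so regress ln y on x.
Over the data: Σx = 14.0000, Σ(x)² = 62.0000, Σln y = 15.7348, Σx·ln y = 64.3876.
Normal system: [[62.0000, 14.0000]; [14.0000, 5]]·[k, ln C]ᵀ = [64.3876, 15.7348]ᵀ.
Solving (det = 114.0000): k = 0.89167, ln C = 0.65027.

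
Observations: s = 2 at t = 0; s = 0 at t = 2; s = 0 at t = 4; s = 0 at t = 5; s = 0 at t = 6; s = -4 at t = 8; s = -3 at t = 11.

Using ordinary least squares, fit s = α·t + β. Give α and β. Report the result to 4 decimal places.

The normal equations are: 266·α + 36·β = -65;  36·α + 7·β = -5.
(Σt·t = 266, Σt = 36, Σ1 = 7, Σt·s = -65, Σs = -5.)
Δ = 266·7 − 36² = 566.
α = ((-65)·7 − 36·(-5))/566 = -275/566; β = (266·(-5) − 36·(-65))/566 = 505/283.

α = -0.4859, β = 1.7845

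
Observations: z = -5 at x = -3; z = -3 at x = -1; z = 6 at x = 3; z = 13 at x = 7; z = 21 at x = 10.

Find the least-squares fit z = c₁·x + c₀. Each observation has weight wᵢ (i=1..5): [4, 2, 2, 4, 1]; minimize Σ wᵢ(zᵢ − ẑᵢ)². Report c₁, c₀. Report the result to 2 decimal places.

Normal-equation sums: Σwᵢ·x·x = 352, Σwᵢ·x = 30, Σwᵢ·1 = 13.
Right-hand side: Σwᵢ·x·z = 676, Σwᵢ·z = 59.
AᵀWA·[c₁, c₀]ᵀ = AᵀWz becomes [[352, 30]; [30, 13]]·[c₁, c₀]ᵀ = [676, 59]ᵀ.
Δ = 352·13 − 30² = 3676.
c₁ = (676·13 − 30·59)/3676 = 3509/1838; c₀ = (352·59 − 30·676)/3676 = 122/919.

c₁ = 1.91, c₀ = 0.13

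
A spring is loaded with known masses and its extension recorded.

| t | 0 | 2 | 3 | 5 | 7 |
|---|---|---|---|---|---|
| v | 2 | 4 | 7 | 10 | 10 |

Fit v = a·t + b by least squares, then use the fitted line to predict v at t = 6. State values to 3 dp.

Normal-equation sums: Σt·t = 87, Σt = 17, Σ1 = 5.
Right-hand side: Σt·v = 149, Σv = 33.
Δ = 87·5 − 17² = 146.
a = (149·5 − 17·33)/146 = 92/73; b = (87·33 − 17·149)/146 = 169/73.
At t = 6: v̂ = (92/73)·(6) + (169/73)·(1) = 721/73.

v̂ = 9.877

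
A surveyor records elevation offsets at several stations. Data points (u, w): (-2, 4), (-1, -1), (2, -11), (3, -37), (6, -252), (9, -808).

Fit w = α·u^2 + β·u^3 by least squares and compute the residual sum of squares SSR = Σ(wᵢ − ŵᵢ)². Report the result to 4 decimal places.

SSR = 2.8393

Entries of XᵀX: Σu^2·u^2 = 7971, Σu^2·u^3 = 67067, Σu^3·u^3 = 578955.
Right-hand side: Σu^2·w = -74882, Σu^3·w = -644582.
Normal equations: [[7971, 67067]; [67067, 578955]]·[α, β]ᵀ = [-74882, -644582]ᵀ.
Eliminating β: 578955·(row 1) − 67067·(row 2) gives 116867816·α = 578955·(-74882) − 67067·(-644582) = -123127316, so α = -2367833/2247458.
Then β = ((-644582) − 67067·(-2367833/2247458))/578955 = -28963007/29216954.
Residuals: 4145538/14608477, -13699066/14608477, 16722439/14608477, -10994824/14608477, 741474/14608477, 30710/14608477; SSR = 41477749/14608477.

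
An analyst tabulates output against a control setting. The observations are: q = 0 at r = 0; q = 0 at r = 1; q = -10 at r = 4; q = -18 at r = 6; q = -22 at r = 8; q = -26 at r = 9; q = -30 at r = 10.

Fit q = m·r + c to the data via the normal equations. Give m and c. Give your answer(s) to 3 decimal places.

Sums needed: Σr·r = 298, Σr = 38, Σ1 = 7.
Right-hand side: Σr·q = -858, Σq = -106.
Determinant 298·7 − 38² = 642.
m = ((-858)·7 − 38·(-106))/642 = -989/321; c = (298·(-106) − 38·(-858))/642 = 508/321.

m = -3.081, c = 1.583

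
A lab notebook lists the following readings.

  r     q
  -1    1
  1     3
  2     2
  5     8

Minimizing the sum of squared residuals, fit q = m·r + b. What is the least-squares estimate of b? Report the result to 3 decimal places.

The normal equations are: 31·m + 7·b = 46;  7·m + 4·b = 14.
(Σr·r = 31, Σr = 7, Σ1 = 4, Σr·q = 46, Σq = 14.)
Eliminating b: 4·(row 1) − 7·(row 2) gives 75·m = 4·46 − 7·14 = 86, so m = 86/75.
Then b = (14 − 7·(86/75))/4 = 112/75.

b = 1.493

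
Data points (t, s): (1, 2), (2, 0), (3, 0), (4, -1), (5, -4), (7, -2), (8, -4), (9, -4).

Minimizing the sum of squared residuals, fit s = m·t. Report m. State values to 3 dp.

m = -0.418

With design matrix A, AᵀA = [[249]] and Aᵀs = [-104]ᵀ.
m = (-104)/249 = -0.417671.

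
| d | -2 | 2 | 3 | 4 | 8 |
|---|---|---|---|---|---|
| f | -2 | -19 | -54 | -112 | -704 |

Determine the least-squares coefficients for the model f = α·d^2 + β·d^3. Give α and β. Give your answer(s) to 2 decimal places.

α = -2.90, β = -1.01

Sums needed: Σd^2·d^2 = 4465, Σd^2·d^3 = 34035, Σd^3·d^3 = 267097.
Right-hand side: Σd^2·f = -47418, Σd^3·f = -369210.
Eliminating β: 267097·(row 1) − 34035·(row 2) gives 34206880·α = 267097·(-47418) − 34035·(-369210) = -99143196, so α = -24785799/8551720.
Then β = ((-369210) − 34035·(-24785799/8551720))/267097 = -1732551/1710344.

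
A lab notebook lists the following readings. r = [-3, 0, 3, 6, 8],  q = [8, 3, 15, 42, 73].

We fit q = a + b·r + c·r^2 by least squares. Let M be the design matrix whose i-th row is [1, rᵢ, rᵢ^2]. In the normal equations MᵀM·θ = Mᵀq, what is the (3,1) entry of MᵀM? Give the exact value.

Row 3 ↔ basis r^2, column 1 ↔ basis 1, so (MᵀM)_{3,1} = Σᵢ r^2 = (9)·(1) + (0)·(1) + (9)·(1) + (36)·(1) + (64)·(1) = 118.

118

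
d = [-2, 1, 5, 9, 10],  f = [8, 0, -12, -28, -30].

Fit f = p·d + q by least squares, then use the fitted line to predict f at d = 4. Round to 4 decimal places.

From the data, Σd·d = 211, Σd = 23, Σ1 = 5.
Right-hand side: Σd·f = -628, Σf = -62.
Eliminating q: 5·(row 1) − 23·(row 2) gives 526·p = 5·(-628) − 23·(-62) = -1714, so p = -857/263.
Then q = ((-62) − 23·(-857/263))/5 = 681/263.
At d = 4: f̂ = (-857/263)·(4) + (681/263)·(1) = -2747/263.

f̂ = -10.4449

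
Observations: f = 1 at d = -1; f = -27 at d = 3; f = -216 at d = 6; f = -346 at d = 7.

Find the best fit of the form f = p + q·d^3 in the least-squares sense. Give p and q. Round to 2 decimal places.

p = 0.34, q = -1.01

The normal system MᵀM·[p, q]ᵀ = Mᵀf is [[4, 585]; [585, 165035]]·[p, q]ᵀ = [-588, -166064]ᵀ.
Determinant 4·165035 − 585² = 317915.
p = ((-588)·165035 − 585·(-166064))/317915 = 1644/4891; q = (4·(-166064) − 585·(-588))/317915 = -320276/317915.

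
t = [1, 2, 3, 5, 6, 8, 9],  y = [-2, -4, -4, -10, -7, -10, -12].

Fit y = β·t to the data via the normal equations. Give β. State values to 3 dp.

The normal system AᵀA·[β]ᵀ = Aᵀy is [[220]]·[β]ᵀ = [-302]ᵀ.
β = (-302)/220 = -1.37273.

β = -1.373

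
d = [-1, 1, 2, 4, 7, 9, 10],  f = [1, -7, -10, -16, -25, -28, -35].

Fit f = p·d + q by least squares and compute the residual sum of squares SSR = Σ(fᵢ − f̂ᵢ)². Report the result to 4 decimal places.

The normal system MᵀM·[p, q]ᵀ = Mᵀf is [[252, 32]; [32, 7]]·[p, q]ᵀ = [-869, -120]ᵀ.
Δ = 252·7 − 32² = 740.
p = ((-869)·7 − 32·(-120))/740 = -2243/740; q = (252·(-120) − 32·(-869))/740 = -608/185.
Residuals: 929/740, -101/148, -241/370, -109/185, -367/740, 1899/740, -519/370; SSR = 8593/740.

SSR = 11.6122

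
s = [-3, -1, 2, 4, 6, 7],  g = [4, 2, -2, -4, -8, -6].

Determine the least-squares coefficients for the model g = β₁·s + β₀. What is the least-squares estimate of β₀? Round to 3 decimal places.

β₀ = 0.538

Normal-equation sums: Σs·s = 115, Σs = 15, Σ1 = 6.
For Xᵀg: Σs·g = -124, Σg = -14.
So XᵀX·[β₁, β₀]ᵀ = Xᵀg: [[115, 15]; [15, 6]]·[β₁, β₀]ᵀ = [-124, -14]ᵀ.
Eliminating β₀: 6·(row 1) − 15·(row 2) gives 465·β₁ = 6·(-124) − 15·(-14) = -534, so β₁ = -178/155.
Then β₀ = ((-14) − 15·(-178/155))/6 = 50/93.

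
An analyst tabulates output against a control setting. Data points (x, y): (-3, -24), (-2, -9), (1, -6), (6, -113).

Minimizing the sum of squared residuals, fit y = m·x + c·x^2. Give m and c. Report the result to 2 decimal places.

m = -1.11, c = -2.96

With design matrix M, MᵀM = [[50, 182]; [182, 1394]] and Mᵀy = [-594, -4326]ᵀ.
Δ = 50·1394 − 182² = 36576.
m = ((-594)·1394 − 182·(-4326))/36576 = -424/381; c = (50·(-4326) − 182·(-594))/36576 = -1127/381.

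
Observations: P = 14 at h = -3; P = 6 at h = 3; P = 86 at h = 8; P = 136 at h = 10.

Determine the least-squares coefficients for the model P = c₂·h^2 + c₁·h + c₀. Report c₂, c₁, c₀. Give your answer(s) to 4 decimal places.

c₂ = 1.5201, c₁ = -1.1723, c₀ = -3.3874

Setting ∂/∂c₂ … = 0 gives: 14258·c₂ + 1512·c₁ + 182·c₀ = 19284;  1512·c₂ + 182·c₁ + 18·c₀ = 2024;  182·c₂ + 18·c₁ + 4·c₀ = 242.
(Σh^2·h^2 = 14258, Σh^2·h = 1512, Σh^2 = 182, Σh·h = 182, Σh = 18, Σ1 = 4, Σh^2·P = 19284, Σh·P = 2024, ΣP = 242.)
Inverting the 3×3 Gram matrix, [c₂, c₁, c₀]ᵀ = [93809/61714, -72347/61714, -209051/61714]ᵀ.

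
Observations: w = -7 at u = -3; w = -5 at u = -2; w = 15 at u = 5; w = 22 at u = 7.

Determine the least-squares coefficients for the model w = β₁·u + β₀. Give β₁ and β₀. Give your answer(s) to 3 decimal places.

From the data, Σu·u = 87, Σu = 7, Σ1 = 4.
Moment sums: Σu·w = 260, Σw = 25.
MᵀM·[β₁, β₀]ᵀ = Mᵀw becomes [[87, 7]; [7, 4]]·[β₁, β₀]ᵀ = [260, 25]ᵀ.
Eliminating β₀: 4·(row 1) − 7·(row 2) gives 299·β₁ = 4·260 − 7·25 = 865, so β₁ = 865/299.
Then β₀ = (25 − 7·(865/299))/4 = 355/299.

β₁ = 2.893, β₀ = 1.187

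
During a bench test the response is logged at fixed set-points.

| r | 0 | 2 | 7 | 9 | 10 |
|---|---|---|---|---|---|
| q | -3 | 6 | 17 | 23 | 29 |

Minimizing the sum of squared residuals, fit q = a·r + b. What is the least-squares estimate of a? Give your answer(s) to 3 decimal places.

The normal equations are: 234·a + 28·b = 628;  28·a + 5·b = 72.
(Σr·r = 234, Σr = 28, Σ1 = 5, Σr·q = 628, Σq = 72.)
det = 234·5 − 28² = 386.
a = (628·5 − 28·72)/386 = 562/193; b = (234·72 − 28·628)/386 = -368/193.

a = 2.912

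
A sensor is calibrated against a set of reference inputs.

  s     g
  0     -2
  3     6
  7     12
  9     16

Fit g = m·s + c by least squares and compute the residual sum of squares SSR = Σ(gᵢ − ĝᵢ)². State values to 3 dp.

Setting ∂/∂m … = 0 gives: 139·m + 19·c = 246;  19·m + 4·c = 32.
Δ = 139·4 − 19² = 195.
m = (246·4 − 19·32)/195 = 376/195; c = (139·32 − 19·246)/195 = -226/195.
Residuals: -164/195, 268/195, -22/65, -38/195; SSR = 536/195.

SSR = 2.749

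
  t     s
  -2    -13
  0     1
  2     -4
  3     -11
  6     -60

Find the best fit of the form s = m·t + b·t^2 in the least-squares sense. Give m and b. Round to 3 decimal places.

m = 2.373, b = -2.061

Compute the Gram sums: Σt·t = 53, Σt·t^2 = 243, Σt^2·t^2 = 1409.
Moment sums: Σt·s = -375, Σt^2·s = -2327.
Δ = 53·1409 − 243² = 15628.
m = ((-375)·1409 − 243·(-2327))/15628 = 18543/7814; b = (53·(-2327) − 243·(-375))/15628 = -16103/7814.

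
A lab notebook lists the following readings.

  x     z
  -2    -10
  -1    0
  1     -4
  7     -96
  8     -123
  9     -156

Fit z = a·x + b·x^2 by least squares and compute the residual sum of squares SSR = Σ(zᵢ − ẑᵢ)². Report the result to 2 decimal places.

The normal equations are: 200·a + 1576·b = -3044;  1576·a + 13076·b = -25256.
Determinant 200·13076 − 1576² = 131424.
a = ((-3044)·13076 − 1576·(-25256))/131424 = 7/8214; b = (200·(-25256) − 1576·(-3044))/131424 = -7933/4107.
Residuals: -9331/4107, 143/74, -16997/8214, -11159/8214, 841/1369, 1233/2738; SSR = 64085/4107.

SSR = 15.60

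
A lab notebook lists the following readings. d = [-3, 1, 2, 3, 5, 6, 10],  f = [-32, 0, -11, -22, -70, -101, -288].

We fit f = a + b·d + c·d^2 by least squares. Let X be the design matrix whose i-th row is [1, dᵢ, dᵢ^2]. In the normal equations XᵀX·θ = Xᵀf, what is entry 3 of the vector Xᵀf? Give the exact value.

Entry 3 ↔ basis d^2, so (Xᵀf)_{3} = Σᵢ (d^2)·fᵢ = (9)·(-32) + (1)·(0) + (4)·(-11) + (9)·(-22) + (25)·(-70) + (36)·(-101) + (100)·(-288) = -34716.

-34716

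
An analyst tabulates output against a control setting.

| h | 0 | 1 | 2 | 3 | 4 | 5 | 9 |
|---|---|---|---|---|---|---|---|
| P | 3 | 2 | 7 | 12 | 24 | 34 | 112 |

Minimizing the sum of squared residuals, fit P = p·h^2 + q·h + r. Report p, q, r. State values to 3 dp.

p = 1.437, q = -0.743, r = 2.346

Normal-equation sums: Σh^2·h^2 = 7540, Σh^2·h = 954, Σh^2 = 136, Σh·h = 136, Σh = 24, Σ1 = 7.
Right-hand side: Σh^2·P = 10444, Σh·P = 1326, ΣP = 194.
XᵀX·[p, q, r]ᵀ = XᵀP becomes [[7540, 954, 136]; [954, 136, 24]; [136, 24, 7]]·[p, q, r]ᵀ = [10444, 1326, 194]ᵀ.
Solving the 3×3 system (Gaussian elimination) gives p = 63395/44121, q = -10928/14707, r = 9410/4011.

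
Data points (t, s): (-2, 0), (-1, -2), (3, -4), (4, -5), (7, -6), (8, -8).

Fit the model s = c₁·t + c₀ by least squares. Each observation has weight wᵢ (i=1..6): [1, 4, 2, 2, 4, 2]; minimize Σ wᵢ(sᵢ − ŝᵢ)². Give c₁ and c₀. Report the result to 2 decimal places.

Setting ∂/∂c₁ … = 0 gives: 382·c₁ + 52·c₀ = -352;  52·c₁ + 15·c₀ = -66.
Eliminating c₀: 15·(row 1) − 52·(row 2) gives 3026·c₁ = 15·(-352) − 52·(-66) = -1848, so c₁ = -924/1513.
Then c₀ = ((-66) − 52·(-924/1513))/15 = -3454/1513.

c₁ = -0.61, c₀ = -2.28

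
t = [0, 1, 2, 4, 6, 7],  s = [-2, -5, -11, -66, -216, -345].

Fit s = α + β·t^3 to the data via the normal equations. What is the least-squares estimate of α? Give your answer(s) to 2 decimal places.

α = -2.71

With design matrix X, XᵀX = [[6, 632]; [632, 168466]] and Xᵀs = [-645, -169308]ᵀ.
Determinant 6·168466 − 632² = 611372.
α = ((-645)·168466 − 632·(-169308))/611372 = -828957/305686; β = (6·(-169308) − 632·(-645))/611372 = -152052/152843.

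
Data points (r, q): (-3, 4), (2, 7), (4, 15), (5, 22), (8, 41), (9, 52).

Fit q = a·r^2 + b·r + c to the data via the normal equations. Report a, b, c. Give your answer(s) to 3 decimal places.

From the data, Σr^2·r^2 = 11635, Σr^2·r = 1411, Σr^2 = 199, Σr·r = 199, Σr = 25, Σ1 = 6.
And Σr^2·q = 7690, Σr·q = 968, Σq = 141.
Inverting the 3×3 Gram matrix, [a, b, c]ᵀ = [96589/208410, 243599/208410, 113184/34735]ᵀ.

a = 0.463, b = 1.169, c = 3.259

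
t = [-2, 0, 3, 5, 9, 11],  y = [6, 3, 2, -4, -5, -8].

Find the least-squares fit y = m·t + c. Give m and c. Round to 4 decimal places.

Entries of XᵀX: Σt·t = 240, Σt = 26, Σ1 = 6.
For Xᵀy: Σt·y = -159, Σy = -6.
So XᵀX·[m, c]ᵀ = Xᵀy: [[240, 26]; [26, 6]]·[m, c]ᵀ = [-159, -6]ᵀ.
det = 240·6 − 26² = 764.
m = ((-159)·6 − 26·(-6))/764 = -399/382; c = (240·(-6) − 26·(-159))/764 = 1347/382.

m = -1.0445, c = 3.5262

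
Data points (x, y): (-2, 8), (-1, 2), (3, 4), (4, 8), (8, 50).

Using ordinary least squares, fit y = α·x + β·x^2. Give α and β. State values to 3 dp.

α = -1.874, β = 1.014

Entries of MᵀM: Σx·x = 94, Σx·x^2 = 594, Σx^2·x^2 = 4450.
And Σx·y = 426, Σx^2·y = 3398.
Δ = 94·4450 − 594² = 65464.
α = (426·4450 − 594·3398)/65464 = -15339/8183; β = (94·3398 − 594·426)/65464 = 8296/8183.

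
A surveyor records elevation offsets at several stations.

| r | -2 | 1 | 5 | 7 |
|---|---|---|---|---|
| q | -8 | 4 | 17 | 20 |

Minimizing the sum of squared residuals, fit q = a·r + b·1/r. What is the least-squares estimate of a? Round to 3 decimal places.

a = 3.017

With design matrix X, XᵀX = [[79, 4]; [4, 6421/4900]] and Xᵀq = [245, 499/35]ᵀ.
Δ = 79·(6421/4900) − 4² = 428859/4900.
a = (245·(6421/4900) − 4·(499/35))/(428859/4900) = 143745/47651; b = (79·(499/35) − 4·245)/(428859/4900) = 79660/47651.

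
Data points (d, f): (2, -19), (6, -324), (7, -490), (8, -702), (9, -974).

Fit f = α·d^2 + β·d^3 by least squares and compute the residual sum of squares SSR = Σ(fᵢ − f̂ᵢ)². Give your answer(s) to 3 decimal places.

Setting ∂/∂α … = 0 gives: 14370·α + 116432·β = -159572;  116432·α + 957954·β = -1307676.
(Σd^2·d^2 = 14370, Σd^2·d^3 = 116432, Σd^3·d^3 = 957954, Σd^2·f = -159572, Σd^3·f = -1307676.)
Δ = 14370·957954 − 116432² = 209388356.
α = ((-159572)·957954 − 116432·(-1307676))/209388356 = -151825914/52347089; β = (14370·(-1307676) − 116432·(-159572))/209388356 = -53004254/52347089.
Residuals: 36742997/52347089, -45805068/52347089, -30144702/52347089, 107380066/52347089, -48064486/52347089; SSR = 347632101/52347089.

SSR = 6.641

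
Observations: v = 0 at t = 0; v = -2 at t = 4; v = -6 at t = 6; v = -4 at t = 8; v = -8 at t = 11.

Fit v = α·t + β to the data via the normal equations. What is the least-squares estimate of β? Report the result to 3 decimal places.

β = 0.047

Setting ∂/∂α … = 0 gives: 237·α + 29·β = -164;  29·α + 5·β = -20.
(Σt·t = 237, Σt = 29, Σ1 = 5, Σt·v = -164, Σv = -20.)
Eliminating β: 5·(row 1) − 29·(row 2) gives 344·α = 5·(-164) − 29·(-20) = -240, so α = -30/43.
Then β = ((-20) − 29·(-30/43))/5 = 2/43.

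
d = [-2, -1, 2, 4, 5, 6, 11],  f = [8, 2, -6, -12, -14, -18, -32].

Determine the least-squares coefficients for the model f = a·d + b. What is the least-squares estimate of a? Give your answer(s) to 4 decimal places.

Entries of XᵀX: Σd·d = 207, Σd = 25, Σ1 = 7.
For Xᵀf: Σd·f = -608, Σf = -72.
Normal equations: [[207, 25]; [25, 7]]·[a, b]ᵀ = [-608, -72]ᵀ.
det = 207·7 − 25² = 824.
a = ((-608)·7 − 25·(-72))/824 = -307/103; b = (207·(-72) − 25·(-608))/824 = 37/103.

a = -2.9806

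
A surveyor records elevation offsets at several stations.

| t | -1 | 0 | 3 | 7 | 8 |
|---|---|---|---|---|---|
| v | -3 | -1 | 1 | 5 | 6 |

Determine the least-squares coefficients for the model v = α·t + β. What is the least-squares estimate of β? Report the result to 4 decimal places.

β = -1.6227

Forming XᵀX = [[123, 17]; [17, 5]] and Xᵀv = [89, 8]ᵀ gives XᵀX·[α, β]ᵀ = Xᵀv.
Δ = 123·5 − 17² = 326.
α = (89·5 − 17·8)/326 = 309/326; β = (123·8 − 17·89)/326 = -529/326.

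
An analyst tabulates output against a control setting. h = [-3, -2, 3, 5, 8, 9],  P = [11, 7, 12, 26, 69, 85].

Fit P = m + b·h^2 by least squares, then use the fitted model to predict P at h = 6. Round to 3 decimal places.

P̂ = 39.113

Normal-equation sums: Σ1 = 6, Σh^2 = 192, Σh^2·h^2 = 11460.
For MᵀP: ΣP = 210, Σh^2·P = 12186.
So MᵀM·[m, b]ᵀ = MᵀP: [[6, 192]; [192, 11460]]·[m, b]ᵀ = [210, 12186]ᵀ.
Eliminating b: 11460·(row 1) − 192·(row 2) gives 31896·m = 11460·210 − 192·12186 = 66888, so m = 929/443.
Then b = (12186 − 192·(929/443))/11460 = 911/886.
At h = 6: P̂ = (929/443)·(1) + (911/886)·(36) = 17327/443.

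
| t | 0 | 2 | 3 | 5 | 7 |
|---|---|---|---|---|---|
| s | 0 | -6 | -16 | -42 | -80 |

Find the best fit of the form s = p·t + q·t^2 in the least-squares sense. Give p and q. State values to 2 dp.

Normal-equation sums: Σt·t = 87, Σt·t^2 = 503, Σt^2·t^2 = 3123.
For Mᵀs: Σt·s = -830, Σt^2·s = -5138.
Δ = 87·3123 − 503² = 18692.
p = ((-830)·3123 − 503·(-5138))/18692 = -1919/4673; q = (87·(-5138) − 503·(-830))/18692 = -7379/4673.

p = -0.41, q = -1.58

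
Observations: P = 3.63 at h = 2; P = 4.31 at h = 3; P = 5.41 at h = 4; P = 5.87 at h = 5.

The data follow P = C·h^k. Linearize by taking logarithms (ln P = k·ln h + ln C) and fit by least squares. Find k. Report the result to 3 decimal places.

k = 0.547

Linearized form: ln P = k·ln h + ln C. From the 4 transformed points,
AᵀA = [[6.1995, 4.7875]; [4.7875, 4]], rhs = [7.6875, 6.2083]ᵀ  (here Σln h = 4.7875, Σ(ln h)² = 6.1995, Σln P = 6.2083, Σln h·ln P = 7.6875).
Slope k = (n·Σln h·ln P − Σln h·Σln P)/(n·Σ(ln h)² − (Σln h)²) = (4·7.6875 − 4.7875·6.2083)/1.8779 = 0.54740; ln C = (Σln P − k·Σln h)/n = 0.89690.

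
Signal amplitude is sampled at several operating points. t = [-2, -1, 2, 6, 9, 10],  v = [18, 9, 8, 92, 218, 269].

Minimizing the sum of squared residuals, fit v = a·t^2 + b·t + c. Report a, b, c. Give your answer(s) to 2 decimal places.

Sums needed: Σt^2·t^2 = 17890, Σt^2·t = 1944, Σt^2 = 226, Σt·t = 226, Σt = 24, Σ1 = 6.
Right-hand side: Σt^2·v = 47983, Σt·v = 5175, Σv = 614.
So AᵀA·[a, b, c]ᵀ = Aᵀv: [[17890, 1944, 226]; [1944, 226, 24]; [226, 24, 6]]·[a, b, c]ᵀ = [47983, 5175, 614]ᵀ.
Row-reducing yields a = 9311/3172, b = -20361/7930, c = 32323/15860.

a = 2.94, b = -2.57, c = 2.04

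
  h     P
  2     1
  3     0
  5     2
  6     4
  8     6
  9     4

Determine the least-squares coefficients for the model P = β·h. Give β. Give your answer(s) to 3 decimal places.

Forming AᵀA = [[219]] and AᵀP = [120]ᵀ gives AᵀA·[β]ᵀ = AᵀP.
Hence β = 120 / 219 ≈ 0.547945.

β = 0.548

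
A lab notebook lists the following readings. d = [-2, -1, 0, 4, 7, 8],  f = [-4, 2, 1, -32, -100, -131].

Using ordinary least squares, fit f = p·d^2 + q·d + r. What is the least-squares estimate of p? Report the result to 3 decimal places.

p = -1.982

Forming MᵀM = [[6770, 910, 134]; [910, 134, 16]; [134, 16, 6]] and Mᵀf = [-13810, -1870, -264]ᵀ gives MᵀM·[p, q, r]ᵀ = Mᵀf.
Row-reducing yields p = -58802/29667, q = -22925/29667, r = 23010/9889.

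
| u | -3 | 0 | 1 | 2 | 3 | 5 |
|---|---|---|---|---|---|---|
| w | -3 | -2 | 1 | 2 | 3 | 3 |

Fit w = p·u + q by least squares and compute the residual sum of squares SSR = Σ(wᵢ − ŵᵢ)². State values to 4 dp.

Entries of AᵀA: Σu·u = 48, Σu = 8, Σ1 = 6.
Moment sums: Σu·w = 38, Σw = 4.
Δ = 48·6 − 8² = 224.
p = (38·6 − 8·4)/224 = 7/8; q = (48·4 − 8·38)/224 = -1/2.
Residuals: 1/8, -3/2, 5/8, 3/4, 7/8, -7/8; SSR = 19/4.

SSR = 4.7500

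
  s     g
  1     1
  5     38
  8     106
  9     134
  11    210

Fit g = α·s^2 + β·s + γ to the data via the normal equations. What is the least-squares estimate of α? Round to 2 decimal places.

α = 1.97

From the data, Σs^2·s^2 = 25924, Σs^2·s = 2698, Σs^2 = 292, Σs·s = 292, Σs = 34, Σ1 = 5.
And Σs^2·g = 43999, Σs·g = 4555, Σg = 489.
XᵀX·[α, β, γ]ᵀ = Xᵀg becomes [[25924, 2698, 292]; [2698, 292, 34]; [292, 34, 5]]·[α, β, γ]ᵀ = [43999, 4555, 489]ᵀ.
Solving the 3×3 system (Gaussian elimination) gives α = 4021/2042, β = -5811/2042, γ = 2198/1021.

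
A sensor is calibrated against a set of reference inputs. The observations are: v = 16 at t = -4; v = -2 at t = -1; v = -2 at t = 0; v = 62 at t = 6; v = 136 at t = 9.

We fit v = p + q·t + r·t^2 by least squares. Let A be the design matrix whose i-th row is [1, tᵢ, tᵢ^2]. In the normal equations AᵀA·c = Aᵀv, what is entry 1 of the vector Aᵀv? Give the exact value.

210

Entry 1 ↔ basis 1, so (Aᵀv)_{1} = Σᵢ vᵢ = (1)·(16) + (1)·(-2) + (1)·(-2) + (1)·(62) + (1)·(136) = 210.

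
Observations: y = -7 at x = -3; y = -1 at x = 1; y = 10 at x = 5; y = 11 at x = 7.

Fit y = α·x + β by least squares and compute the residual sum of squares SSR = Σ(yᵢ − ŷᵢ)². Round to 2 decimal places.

SSR = 6.54

From the data, Σx·x = 84, Σx = 10, Σ1 = 4.
And Σx·y = 147, Σy = 13.
Normal equations: [[84, 10]; [10, 4]]·[α, β]ᵀ = [147, 13]ᵀ.
Δ = 84·4 − 10² = 236.
α = (147·4 − 10·13)/236 = 229/118; β = (84·13 − 10·147)/236 = -189/118.
Residuals: 25/59, -79/59, 112/59, -58/59; SSR = 386/59.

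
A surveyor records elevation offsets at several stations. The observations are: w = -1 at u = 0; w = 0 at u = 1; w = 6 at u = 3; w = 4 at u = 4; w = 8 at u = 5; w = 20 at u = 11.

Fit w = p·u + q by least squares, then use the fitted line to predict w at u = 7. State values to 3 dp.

The normal system AᵀA·[p, q]ᵀ = Aᵀw is [[172, 24]; [24, 6]]·[p, q]ᵀ = [294, 37]ᵀ.
Eliminating q: 6·(row 1) − 24·(row 2) gives 456·p = 6·294 − 24·37 = 876, so p = 73/38.
Then q = (37 − 24·(73/38))/6 = -173/114.
At u = 7: ŵ = (73/38)·(7) + (-173/114)·(1) = 680/57.

ŵ = 11.930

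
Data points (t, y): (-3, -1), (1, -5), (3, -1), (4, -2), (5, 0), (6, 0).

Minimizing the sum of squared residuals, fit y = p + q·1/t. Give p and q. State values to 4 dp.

p = -0.5964, q = -3.3537

Compute the Gram sums: Σ1 = 6, Σ1/t = 97/60, Σ1/t·1/t = 541/400.
Moment sums: Σy = -9, Σ1/t·y = -11/2.
Δ = 6·(541/400) − (97/60)² = 3961/720.
p = ((-9)·(541/400) − (97/60)·(-11/2))/(3961/720) = -11811/19805; q = (6·(-11/2) − (97/60)·(-9))/(3961/720) = -13284/3961.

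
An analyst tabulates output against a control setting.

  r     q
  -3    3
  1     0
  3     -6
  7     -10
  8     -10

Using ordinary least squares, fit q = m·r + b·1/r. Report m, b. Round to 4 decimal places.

m = -1.3773, b = 0.9599

Compute the Gram sums: Σr·r = 132, Σr·1/r = 5, Σ1/r·1/r = 35513/28224.
And Σr·q = -177, Σ1/r·q = -159/28.
So AᵀA·[m, b]ᵀ = Aᵀq: [[132, 5]; [5, 35513/28224]]·[m, b]ᵀ = [-177, -159/28]ᵀ.
Determinant 132·(35513/28224) − 5² = 331843/2352.
m = ((-177)·(35513/28224) − 5·(-159/28))/(331843/2352) = -1828147/1327372; b = (132·(-159/28) − 5·(-177))/(331843/2352) = 318528/331843.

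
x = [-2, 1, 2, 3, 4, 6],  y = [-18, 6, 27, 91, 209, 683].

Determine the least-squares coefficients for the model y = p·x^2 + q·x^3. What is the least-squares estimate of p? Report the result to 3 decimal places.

p = 1.256

Setting ∂/∂p … = 0 gives: 1666·p + 9044·q = 28793;  9044·p + 51610·q = 163727.
(Σx^2·x^2 = 1666, Σx^2·x^3 = 9044, Σx^3·x^3 = 51610, Σx^2·y = 28793, Σx^3·y = 163727.)
Eliminating q: 51610·(row 1) − 9044·(row 2) gives 4188324·p = 51610·28793 − 9044·163727 = 5259742, so p = 2629871/2094162.
Then q = (163727 − 9044·(2629871/2094162))/51610 = 51955/17598.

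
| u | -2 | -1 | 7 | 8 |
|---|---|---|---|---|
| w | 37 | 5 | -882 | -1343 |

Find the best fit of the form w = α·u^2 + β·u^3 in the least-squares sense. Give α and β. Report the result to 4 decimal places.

α = 3.0216, β = -3.0015

The normal equations are: 6514·α + 49542·β = -129017;  49542·α + 379858·β = -990443.
det = 6514·379858 − 49542² = 19985248.
α = ((-129017)·379858 − 49542·(-990443))/19985248 = 1887110/624539; β = (6514·(-990443) − 49542·(-129017))/19985248 = -3749093/1249078.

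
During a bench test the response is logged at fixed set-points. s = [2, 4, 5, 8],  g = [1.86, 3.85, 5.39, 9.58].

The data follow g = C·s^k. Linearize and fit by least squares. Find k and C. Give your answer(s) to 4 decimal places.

k = 1.1843, C = 0.7949

With ln gᵢ as the transformed response and ln sᵢ as the regressor:
AᵀA = [[9.3166, 5.7683]; [5.7683, 4]], rhs = [9.7090, 5.9129]ᵀ  (here Σln s = 5.7683, Σ(ln s)² = 9.3166, Σln g = 5.9129, Σln s·ln g = 9.7090).
Slope k = (n·Σln s·ln g − Σln s·Σln g)/(n·Σ(ln s)² − (Σln s)²) = (4·9.7090 − 5.7683·5.9129)/3.9930 = 1.18425; ln C = (Σln g − k·Σln s)/n = -0.22957, so C = exp(-0.22957) = 0.79488.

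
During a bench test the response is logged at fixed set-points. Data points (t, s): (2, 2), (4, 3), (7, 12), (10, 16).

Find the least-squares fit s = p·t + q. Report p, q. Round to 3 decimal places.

Normal-equation sums: Σt·t = 169, Σt = 23, Σ1 = 4.
Right-hand side: Σt·s = 260, Σs = 33.
MᵀM·[p, q]ᵀ = Mᵀs becomes [[169, 23]; [23, 4]]·[p, q]ᵀ = [260, 33]ᵀ.
det = 169·4 − 23² = 147.
p = (260·4 − 23·33)/147 = 281/147; q = (169·33 − 23·260)/147 = -403/147.

p = 1.912, q = -2.741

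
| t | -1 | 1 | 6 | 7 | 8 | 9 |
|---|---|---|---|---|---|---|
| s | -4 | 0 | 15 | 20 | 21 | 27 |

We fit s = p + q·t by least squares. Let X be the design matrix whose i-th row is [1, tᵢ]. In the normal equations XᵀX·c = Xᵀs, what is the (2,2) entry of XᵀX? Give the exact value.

Row 2 ↔ basis t, column 2 ↔ basis t, so (XᵀX)_{2,2} = Σᵢ (t)·(t) = (-1)·(-1) + (1)·(1) + (6)·(6) + (7)·(7) + (8)·(8) + (9)·(9) = 232.

232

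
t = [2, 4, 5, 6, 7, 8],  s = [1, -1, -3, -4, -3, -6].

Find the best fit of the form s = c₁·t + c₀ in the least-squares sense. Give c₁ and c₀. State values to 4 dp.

From the data, Σt·t = 194, Σt = 32, Σ1 = 6.
Moment sums: Σt·s = -110, Σs = -16.
MᵀM·[c₁, c₀]ᵀ = Mᵀs becomes [[194, 32]; [32, 6]]·[c₁, c₀]ᵀ = [-110, -16]ᵀ.
det = 194·6 − 32² = 140.
c₁ = ((-110)·6 − 32·(-16))/140 = -37/35; c₀ = (194·(-16) − 32·(-110))/140 = 104/35.

c₁ = -1.0571, c₀ = 2.9714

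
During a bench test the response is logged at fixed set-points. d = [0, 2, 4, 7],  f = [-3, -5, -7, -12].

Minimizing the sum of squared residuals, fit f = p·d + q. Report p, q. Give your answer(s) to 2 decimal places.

From the data, Σd·d = 69, Σd = 13, Σ1 = 4.
For Xᵀf: Σd·f = -122, Σf = -27.
XᵀX·[p, q]ᵀ = Xᵀf becomes [[69, 13]; [13, 4]]·[p, q]ᵀ = [-122, -27]ᵀ.
Eliminating q: 4·(row 1) − 13·(row 2) gives 107·p = 4·(-122) − 13·(-27) = -137, so p = -137/107.
Then q = ((-27) − 13·(-137/107))/4 = -277/107.

p = -1.28, q = -2.59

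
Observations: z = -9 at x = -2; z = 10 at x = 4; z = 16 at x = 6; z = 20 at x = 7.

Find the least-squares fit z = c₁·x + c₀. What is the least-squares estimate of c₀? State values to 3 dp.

The normal equations are: 105·c₁ + 15·c₀ = 294;  15·c₁ + 4·c₀ = 37.
(Σx·x = 105, Σx = 15, Σ1 = 4, Σx·z = 294, Σz = 37.)
Eliminating c₀: 4·(row 1) − 15·(row 2) gives 195·c₁ = 4·294 − 15·37 = 621, so c₁ = 207/65.
Then c₀ = (37 − 15·(207/65))/4 = -35/13.

c₀ = -2.692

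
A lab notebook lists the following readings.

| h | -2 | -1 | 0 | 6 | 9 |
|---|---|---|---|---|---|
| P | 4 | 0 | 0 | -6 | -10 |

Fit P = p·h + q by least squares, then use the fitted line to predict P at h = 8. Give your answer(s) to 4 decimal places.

Entries of AᵀA: Σh·h = 122, Σh = 12, Σ1 = 5.
Right-hand side: Σh·P = -134, ΣP = -12.
Eliminating q: 5·(row 1) − 12·(row 2) gives 466·p = 5·(-134) − 12·(-12) = -526, so p = -263/233.
Then q = ((-12) − 12·(-263/233))/5 = 72/233.
At h = 8: P̂ = (-263/233)·(8) + (72/233)·(1) = -2032/233.

P̂ = -8.7210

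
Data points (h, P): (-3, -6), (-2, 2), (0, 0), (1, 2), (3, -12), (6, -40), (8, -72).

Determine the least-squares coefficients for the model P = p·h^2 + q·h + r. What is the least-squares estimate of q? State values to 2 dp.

q = -0.95

From the data, Σh^2·h^2 = 5571, Σh^2·h = 721, Σh^2 = 123, Σh·h = 123, Σh = 13, Σ1 = 7.
For MᵀP: Σh^2·P = -6200, Σh·P = -836, ΣP = -126.
Row-reducing yields p = -85327/82642, q = -78101/82642, r = 78403/41321.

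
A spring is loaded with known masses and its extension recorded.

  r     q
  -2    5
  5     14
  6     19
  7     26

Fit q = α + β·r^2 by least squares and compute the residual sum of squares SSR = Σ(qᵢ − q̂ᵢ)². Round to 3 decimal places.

SSR = 0.744

XᵀX·[α, β]ᵀ = Xᵀq reads: 4·α + 114·β = 64;  114·α + 4338·β = 2328.
(Σ1 = 4, Σr^2 = 114, Σr^2·r^2 = 4338, Σq = 64, Σr^2·q = 2328.)
det = 4·4338 − 114² = 4356.
α = (64·4338 − 114·2328)/4356 = 340/121; β = (4·2328 − 114·64)/4356 = 56/121.
Residuals: 41/121, -46/121, -57/121, 62/121; SSR = 90/121.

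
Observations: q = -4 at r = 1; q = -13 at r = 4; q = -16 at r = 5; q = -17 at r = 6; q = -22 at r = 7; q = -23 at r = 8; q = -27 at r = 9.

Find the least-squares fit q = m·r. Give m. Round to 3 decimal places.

m = -3.011

XᵀX·[m]ᵀ = Xᵀq reads: 272·m = -819.
(Σr·r = 272, Σr·q = -819.)
m = (-819)/272 = -3.01103.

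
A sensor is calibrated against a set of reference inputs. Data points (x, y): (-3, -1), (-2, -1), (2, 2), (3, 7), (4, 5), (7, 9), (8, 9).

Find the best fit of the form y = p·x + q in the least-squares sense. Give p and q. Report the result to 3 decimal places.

p = 1.001, q = 1.568

From the data, Σx·x = 155, Σx = 19, Σ1 = 7.
And Σx·y = 185, Σy = 30.
det = 155·7 − 19² = 724.
p = (185·7 − 19·30)/724 = 725/724; q = (155·30 − 19·185)/724 = 1135/724.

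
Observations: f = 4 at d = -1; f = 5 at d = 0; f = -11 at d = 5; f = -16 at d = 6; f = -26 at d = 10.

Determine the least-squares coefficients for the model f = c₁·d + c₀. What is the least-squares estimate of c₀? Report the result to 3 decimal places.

The normal system XᵀX·[c₁, c₀]ᵀ = Xᵀf is [[162, 20]; [20, 5]]·[c₁, c₀]ᵀ = [-415, -44]ᵀ.
Δ = 162·5 − 20² = 410.
c₁ = ((-415)·5 − 20·(-44))/410 = -239/82; c₀ = (162·(-44) − 20·(-415))/410 = 586/205.

c₀ = 2.859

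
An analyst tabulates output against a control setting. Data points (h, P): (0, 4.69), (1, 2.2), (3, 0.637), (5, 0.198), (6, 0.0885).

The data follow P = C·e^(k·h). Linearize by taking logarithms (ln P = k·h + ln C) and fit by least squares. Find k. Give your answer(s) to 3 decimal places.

k = -0.643

Linearized form: ln P = k·h + ln C. From the 5 transformed points,
Σh = 15.0000, Σ(h)² = 71.0000, Σln P = -2.1613, Σh·ln P = -23.2105.
Equations: 71.0000·k + 15.0000·ln C = -23.2105;  15.0000·k + 5·ln C = -2.1613.
Slope k = (n·Σh·ln P − Σh·Σln P)/(n·Σ(h)² − (Σh)²) = (5·-23.2105 − 15.0000·-2.1613)/130.0000 = -0.64332; ln C = (Σln P − k·Σh)/n = 1.49771.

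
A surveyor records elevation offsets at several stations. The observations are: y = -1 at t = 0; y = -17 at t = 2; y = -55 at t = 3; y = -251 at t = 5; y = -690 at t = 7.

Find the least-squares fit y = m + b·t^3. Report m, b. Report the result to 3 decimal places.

m = -0.724, b = -2.009

Compute the Gram sums: Σ1 = 5, Σt^3 = 503, Σt^3·t^3 = 134067.
Right-hand side: Σy = -1014, Σt^3·y = -269666.
MᵀM·[m, b]ᵀ = Mᵀy becomes [[5, 503]; [503, 134067]]·[m, b]ᵀ = [-1014, -269666]ᵀ.
Δ = 5·134067 − 503² = 417326.
m = ((-1014)·134067 − 503·(-269666))/417326 = -150970/208663; b = (5·(-269666) − 503·(-1014))/417326 = -419144/208663.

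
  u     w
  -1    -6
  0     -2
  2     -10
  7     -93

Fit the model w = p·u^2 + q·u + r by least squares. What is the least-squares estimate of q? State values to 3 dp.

q = 0.545

Forming AᵀA = [[2418, 350, 54]; [350, 54, 8]; [54, 8, 4]] and Aᵀw = [-4603, -665, -111]ᵀ gives AᵀA·[p, q, r]ᵀ = Aᵀw.
Inverting the 3×3 Gram matrix, [p, q, r]ᵀ = [-10765/5618, 1531/2809, -8348/2809]ᵀ.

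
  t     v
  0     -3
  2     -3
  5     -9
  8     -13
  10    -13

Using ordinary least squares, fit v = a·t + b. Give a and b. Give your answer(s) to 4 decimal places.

AᵀA·[a, b]ᵀ = Aᵀv reads: 193·a + 25·b = -285;  25·a + 5·b = -41.
Eliminating b: 5·(row 1) − 25·(row 2) gives 340·a = 5·(-285) − 25·(-41) = -400, so a = -20/17.
Then b = ((-41) − 25·(-20/17))/5 = -197/85.

a = -1.1765, b = -2.3176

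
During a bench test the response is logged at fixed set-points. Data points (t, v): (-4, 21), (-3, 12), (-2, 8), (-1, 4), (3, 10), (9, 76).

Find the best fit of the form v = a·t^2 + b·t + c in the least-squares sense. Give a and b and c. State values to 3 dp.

a = 0.966, b = -0.544, c = 2.689

With design matrix X, XᵀX = [[6996, 656, 120]; [656, 120, 2]; [120, 2, 6]] and Xᵀv = [6726, 574, 131]ᵀ.
Row-reducing yields a = 9421/9750, b = -1767/3250, c = 13111/4875.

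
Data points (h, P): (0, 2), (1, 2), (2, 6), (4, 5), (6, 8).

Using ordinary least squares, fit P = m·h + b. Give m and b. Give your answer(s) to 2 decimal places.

m = 0.96, b = 2.11

With design matrix X, XᵀX = [[57, 13]; [13, 5]] and XᵀP = [82, 23]ᵀ.
Δ = 57·5 − 13² = 116.
m = (82·5 − 13·23)/116 = 111/116; b = (57·23 − 13·82)/116 = 245/116.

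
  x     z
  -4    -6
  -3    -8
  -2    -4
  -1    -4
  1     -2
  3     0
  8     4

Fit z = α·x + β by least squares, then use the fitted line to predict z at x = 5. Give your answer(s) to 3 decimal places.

ẑ = 1.506

Entries of MᵀM: Σx·x = 104, Σx = 2, Σ1 = 7.
Right-hand side: Σx·z = 90, Σz = -20.
Normal equations: [[104, 2]; [2, 7]]·[α, β]ᵀ = [90, -20]ᵀ.
Δ = 104·7 − 2² = 724.
α = (90·7 − 2·(-20))/724 = 335/362; β = (104·(-20) − 2·90)/724 = -565/181.
At x = 5: ẑ = (335/362)·(5) + (-565/181)·(1) = 545/362.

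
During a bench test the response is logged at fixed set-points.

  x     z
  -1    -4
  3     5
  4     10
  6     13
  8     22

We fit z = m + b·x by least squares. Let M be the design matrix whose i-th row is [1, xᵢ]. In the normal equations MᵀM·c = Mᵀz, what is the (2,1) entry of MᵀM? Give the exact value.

Row 2 ↔ basis x, column 1 ↔ basis 1, so (MᵀM)_{2,1} = Σᵢ x = (-1)·(1) + (3)·(1) + (4)·(1) + (6)·(1) + (8)·(1) = 20.

20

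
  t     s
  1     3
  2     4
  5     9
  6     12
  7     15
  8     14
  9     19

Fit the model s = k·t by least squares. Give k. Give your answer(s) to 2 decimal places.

k = 1.98

Setting ∂/∂k … = 0 gives: 260·k = 516.
k = 516/260 = 1.98462.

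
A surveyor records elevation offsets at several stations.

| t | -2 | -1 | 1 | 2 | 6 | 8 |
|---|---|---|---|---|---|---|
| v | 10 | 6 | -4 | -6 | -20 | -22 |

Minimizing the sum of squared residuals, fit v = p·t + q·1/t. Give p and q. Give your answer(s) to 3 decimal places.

Normal-equation sums: Σt·t = 110, Σt·1/t = 6, Σ1/t·1/t = 1465/576.
Right-hand side: Σt·v = -338, Σ1/t·v = -289/12.
Normal equations: [[110, 6]; [6, 1465/576]]·[p, q]ᵀ = [-338, -289/12]ᵀ.
det = 110·(1465/576) − 6² = 70207/288.
p = ((-338)·(1465/576) − 6·(-289/12))/(70207/288) = -205969/70207; q = (110·(-289/12) − 6·(-338))/(70207/288) = -178896/70207.

p = -2.934, q = -2.548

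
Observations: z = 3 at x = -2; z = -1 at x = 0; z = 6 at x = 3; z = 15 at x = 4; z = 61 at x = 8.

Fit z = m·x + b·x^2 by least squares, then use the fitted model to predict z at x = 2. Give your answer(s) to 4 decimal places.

ẑ = 3.4538

The normal system AᵀA·[m, b]ᵀ = Aᵀz is [[93, 595]; [595, 4449]]·[m, b]ᵀ = [560, 4210]ᵀ.
Eliminating b: 4449·(row 1) − 595·(row 2) gives 59732·m = 4449·560 − 595·4210 = -13510, so m = -6755/29866.
Then b = (4210 − 595·(-6755/29866))/4449 = 29165/29866.
At x = 2: ẑ = (-6755/29866)·(2) + (29165/29866)·(4) = 51575/14933.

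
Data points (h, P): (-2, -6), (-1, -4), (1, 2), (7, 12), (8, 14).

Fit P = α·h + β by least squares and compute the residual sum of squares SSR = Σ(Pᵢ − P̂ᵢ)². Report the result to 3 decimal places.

Forming MᵀM = [[119, 13]; [13, 5]] and MᵀP = [214, 18]ᵀ gives MᵀM·[α, β]ᵀ = MᵀP.
det = 119·5 − 13² = 426.
α = (214·5 − 13·18)/426 = 418/213; β = (119·18 − 13·214)/426 = -320/213.
Residuals: -122/213, -38/71, 328/213, -50/213, -14/71; SSR = 656/213.

SSR = 3.080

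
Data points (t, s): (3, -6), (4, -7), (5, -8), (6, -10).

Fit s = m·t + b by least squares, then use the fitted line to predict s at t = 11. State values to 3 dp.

From the data, Σt·t = 86, Σt = 18, Σ1 = 4.
Moment sums: Σt·s = -146, Σs = -31.
Determinant 86·4 − 18² = 20.
m = ((-146)·4 − 18·(-31))/20 = -13/10; b = (86·(-31) − 18·(-146))/20 = -19/10.
At t = 11: ŝ = (-13/10)·(11) + (-19/10)·(1) = -81/5.

ŝ = -16.200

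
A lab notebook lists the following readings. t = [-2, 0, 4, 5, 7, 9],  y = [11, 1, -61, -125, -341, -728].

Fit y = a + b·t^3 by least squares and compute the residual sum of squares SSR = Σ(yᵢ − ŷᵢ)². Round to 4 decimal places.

SSR = 6.7062

Normal-equation sums: Σ1 = 6, Σt^3 = 1253, Σt^3·t^3 = 668875.
Right-hand side: Σy = -1243, Σt^3·y = -667292.
Normal equations: [[6, 1253]; [1253, 668875]]·[a, b]ᵀ = [-1243, -667292]ᵀ.
Determinant 6·668875 − 1253² = 2443241.
a = ((-1243)·668875 − 1253·(-667292))/2443241 = 4705251/2443241; b = (6·(-667292) − 1253·(-1243))/2443241 = -2446273/2443241.
Residuals: 2600216/2443241, -2262010/2443241, 2818520/2443241, -4326251/2443241, 1221207/2443241, -51682/2443241; SSR = 16384930/2443241.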